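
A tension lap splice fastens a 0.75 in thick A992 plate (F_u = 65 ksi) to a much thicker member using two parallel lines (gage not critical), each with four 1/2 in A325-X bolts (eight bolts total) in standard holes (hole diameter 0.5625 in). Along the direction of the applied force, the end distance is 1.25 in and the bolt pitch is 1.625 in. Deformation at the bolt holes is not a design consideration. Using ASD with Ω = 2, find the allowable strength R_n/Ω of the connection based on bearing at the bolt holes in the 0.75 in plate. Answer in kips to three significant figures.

Per bolt r_n = 1.5 l_c t F_u ≤ 3.0 d t F_u; upper limit = 3.0 × 0.5 × 0.75 × 65 = 73.12 kips.
Edge bolt: l_c = 1.25 − 0.5625/2 = 0.9688 in → 1.5 × 0.9688 × 0.75 × 65 = 70.84 → r_n = 70.84 kips.
Interior bolts: l_c = 1.625 − 0.5625 = 1.062 in → 1.5 × 1.062 × 0.75 × 65 = 77.7 → r_n = 73.12 kips.
R_n = 2 × 70.84 + 6 × 73.12 = 580.4 kips.
Allowable strength R_n/Ω = 580.4 / 2 = 290 kips.

290 kips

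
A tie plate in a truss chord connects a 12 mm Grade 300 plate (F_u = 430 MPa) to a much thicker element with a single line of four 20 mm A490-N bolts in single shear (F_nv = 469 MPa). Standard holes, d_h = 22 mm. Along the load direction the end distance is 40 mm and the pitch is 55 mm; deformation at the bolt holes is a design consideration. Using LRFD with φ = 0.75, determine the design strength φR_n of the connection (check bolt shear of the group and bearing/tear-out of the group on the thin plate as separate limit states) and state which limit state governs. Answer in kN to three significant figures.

442 kN (bolt shear governs)

Bolt shear: A_b = π·20²/4 = 314.2 mm²; R_n = 469 × 314.2 × 4 × 1 / 1000 = 589.4 kN → 0.75 × 589.4 = 442 kN.
Bearing (1.2 l_c t F_u ≤ 2.4 d t F_u): upper limit = 2.4·20·12·430 / 1000 = 247.7 kN.
  Edge l_c = 40 − 22/2 = 29 → r_n = 179.6 kN; interior l_c = 55 − 22 = 33 → r_n = 204.3 kN.
  R_n,bearing = 1·179.6 + 3·204.3 = 792.6 kN → 0.75 × 792.6 = 594 kN.
Bolt shear governs: 442 kN.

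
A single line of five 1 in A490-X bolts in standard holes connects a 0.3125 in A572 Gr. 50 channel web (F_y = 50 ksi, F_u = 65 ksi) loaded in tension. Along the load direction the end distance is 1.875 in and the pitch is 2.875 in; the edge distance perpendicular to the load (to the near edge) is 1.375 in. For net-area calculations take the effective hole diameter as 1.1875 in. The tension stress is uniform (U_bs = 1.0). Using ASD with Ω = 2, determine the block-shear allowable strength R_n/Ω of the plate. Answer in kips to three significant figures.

Shear plane L_v = 1.875 + 4·2.875 = 13.38 in; A_gv = 13.38 × 0.3125 = 4.18 in².
A_nv = (13.38 − 4.5·1.1875) × 0.3125 = 2.51 in².
A_nt = (1.375 − 0.5·1.1875) × 0.3125 = 0.2441 in².
0.6 F_u A_nv = 97.88 kips; 0.6 F_y A_gv = 125.4 kips → shear rupture governs the shear term.
R_n = 97.88 + 1.0 × 65 × 0.2441 = 113.8 kips.
Allowable strength R_n/Ω = 113.8 / 2 = 56.9 kips.

56.9 kips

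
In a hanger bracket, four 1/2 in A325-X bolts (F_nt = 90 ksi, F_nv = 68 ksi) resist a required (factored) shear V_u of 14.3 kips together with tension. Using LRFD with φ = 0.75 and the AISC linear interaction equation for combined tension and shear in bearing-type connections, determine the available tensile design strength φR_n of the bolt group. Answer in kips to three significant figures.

50 kips

A_b = π·0.5²/4 = 0.1963 in²; f_rv = 14.3 / (4 × 0.1963) = 18.21 ksi.
F'_nt = 1.3 F_nt − (F_nt / φF_nv) f_rv = 1.3·90 − (90/(0.75·68))·18.21 = 84.87 ksi, capped at F_nt → F'_nt = 84.87 ksi.
R_n = F'_nt · A_b · n = 84.87 × 0.1963 × 4 = 66.66 kips.
Design strength φR_n = 0.75 × 66.66 = 50 kips.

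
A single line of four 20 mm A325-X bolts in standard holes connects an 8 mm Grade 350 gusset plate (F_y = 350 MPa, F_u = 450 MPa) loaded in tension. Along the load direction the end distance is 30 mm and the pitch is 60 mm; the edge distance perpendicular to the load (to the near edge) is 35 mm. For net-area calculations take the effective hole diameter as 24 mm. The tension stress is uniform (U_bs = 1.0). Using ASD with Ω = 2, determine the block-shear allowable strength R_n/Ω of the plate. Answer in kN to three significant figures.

Shear plane L_v = 30 + 3·60 = 210 mm; A_gv = 210 × 8 = 1680 mm².
A_nv = (210 − 3.5·24) × 8 = 1008 mm².
A_nt = (35 − 0.5·24) × 8 = 184 mm².
0.6 F_u A_nv = 272.2 kN; 0.6 F_y A_gv = 352.8 kN → shear rupture governs the shear term.
R_n = 272.2 + 1.0 × 450 × 184 / 1000 = 355 kN.
Allowable strength R_n/Ω = 355 / 2 = 177 kN.

177 kN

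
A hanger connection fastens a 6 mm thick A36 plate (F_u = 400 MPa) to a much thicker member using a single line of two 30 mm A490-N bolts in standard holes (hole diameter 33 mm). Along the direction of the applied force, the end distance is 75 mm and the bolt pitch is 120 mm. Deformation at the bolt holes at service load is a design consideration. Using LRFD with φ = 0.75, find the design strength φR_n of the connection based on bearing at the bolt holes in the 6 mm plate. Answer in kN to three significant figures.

Per bolt r_n = 1.2 l_c t F_u ≤ 2.4 d t F_u; upper limit = 2.4 × 30 × 6 × 400 / 1000 = 172.8 kN.
Edge bolt: l_c = 75 − 33/2 = 58.5 mm → 1.2 × 58.5 × 6 × 400 / 1000 = 168.5 → r_n = 168.5 kN.
Interior bolts: l_c = 120 − 33 = 87 mm → 1.2 × 87 × 6 × 400 / 1000 = 250.6 → r_n = 172.8 kN.
R_n = 1 × 168.5 + 1 × 172.8 = 341.3 kN.
Design strength φR_n = 0.75 × 341.3 = 256 kN.

256 kN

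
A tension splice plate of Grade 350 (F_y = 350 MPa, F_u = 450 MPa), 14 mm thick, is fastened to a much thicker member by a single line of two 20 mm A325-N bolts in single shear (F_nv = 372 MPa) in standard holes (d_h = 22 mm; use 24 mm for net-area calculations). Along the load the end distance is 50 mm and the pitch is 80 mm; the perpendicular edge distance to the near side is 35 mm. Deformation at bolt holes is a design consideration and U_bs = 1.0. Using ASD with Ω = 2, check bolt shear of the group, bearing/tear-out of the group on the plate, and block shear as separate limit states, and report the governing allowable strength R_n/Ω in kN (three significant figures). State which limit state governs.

Bolt shear: A_b = π·20²/4 = 314.2 mm²; R_n = 372 × 314.2 × 2 × 1 / 1000 = 233.7 kN → 233.7 / 2 = 117 kN.
Bearing: edge l_c = 39, r_n = 294.8 kN; interior l_c = 58, r_n = 302.4 kN; R_n = 294.8 + 1·302.4 = 597.2 kN → 299 kN.
Block shear: A_gv = 1820, A_nv = 1316, A_nt = 322 mm²; R_n = min(0.6F_uA_nv, 0.6F_yA_gv) + U_bs·F_u·A_nt = 500.2 kN → 250 kN.
Bolt shear governs: 117 kN.

117 kN (bolt shear governs)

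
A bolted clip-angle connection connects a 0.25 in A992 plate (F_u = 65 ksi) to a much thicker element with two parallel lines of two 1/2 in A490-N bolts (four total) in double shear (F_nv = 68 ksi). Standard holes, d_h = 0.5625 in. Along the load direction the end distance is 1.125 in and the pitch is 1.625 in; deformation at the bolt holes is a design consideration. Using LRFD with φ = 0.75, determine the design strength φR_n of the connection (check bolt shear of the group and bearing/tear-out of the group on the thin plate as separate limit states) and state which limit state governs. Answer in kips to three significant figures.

Bolt shear: A_b = π·0.5²/4 = 0.1963 in²; R_n = 68 × 0.1963 × 4 × 2 = 106.8 kips → 0.75 × 106.8 = 80.1 kips.
Bearing (1.2 l_c t F_u ≤ 2.4 d t F_u): upper limit = 2.4·0.5·0.25·65 = 19.5 kips.
  Edge l_c = 1.125 − 0.5625/2 = 0.8438 → r_n = 16.45 kips; interior l_c = 1.625 − 0.5625 = 1.062 → r_n = 19.5 kips.
  R_n,bearing = 2·16.45 + 2·19.5 = 71.91 kips → 0.75 × 71.91 = 53.9 kips.
Bearing governs: 53.9 kips.

53.9 kips (bearing governs)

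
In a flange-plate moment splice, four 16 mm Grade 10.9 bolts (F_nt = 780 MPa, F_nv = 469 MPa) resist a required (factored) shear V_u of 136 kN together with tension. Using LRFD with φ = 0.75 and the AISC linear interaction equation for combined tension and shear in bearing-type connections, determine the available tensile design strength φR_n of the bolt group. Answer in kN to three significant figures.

A_b = π·16²/4 = 201.1 mm²; f_rv = 136 × 1000 / (4 × 201.1) = 169.1 MPa.
F'_nt = 1.3 F_nt − (F_nt / φF_nv) f_rv = 1.3·780 − (780/(0.75·469))·169.1 = 639 MPa, capped at F_nt → F'_nt = 639 MPa.
R_n = F'_nt · A_b · n = 639 × 201.1 × 4 / 1000 = 513.9 kN.
Design strength φR_n = 0.75 × 513.9 = 385 kN.

385 kN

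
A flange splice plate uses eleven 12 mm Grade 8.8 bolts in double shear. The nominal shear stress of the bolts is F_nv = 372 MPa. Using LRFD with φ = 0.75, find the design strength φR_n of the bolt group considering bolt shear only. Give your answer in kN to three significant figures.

694 kN

A_b = π × 12² / 4 = 113.1 mm².
R_n = F_nv · A_b · n · n_s = 372 × 113.1 × 11 × 2 / 1000 = 925.6 kN.
Design strength φR_n = 0.75 × 925.6 = 694 kN.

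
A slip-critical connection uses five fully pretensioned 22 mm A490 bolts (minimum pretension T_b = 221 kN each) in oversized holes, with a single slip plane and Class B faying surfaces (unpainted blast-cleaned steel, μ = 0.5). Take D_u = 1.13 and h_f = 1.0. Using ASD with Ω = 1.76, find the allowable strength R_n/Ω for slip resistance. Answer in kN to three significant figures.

355 kN

R_n = μ · D_u · h_f · T_b · n_s · n_b = 0.5 × 1.13 × 1.0 × 221 × 1 × 5 = 624.3 kN.
Allowable strength R_n/Ω = 624.3 / 1.76 = 355 kN.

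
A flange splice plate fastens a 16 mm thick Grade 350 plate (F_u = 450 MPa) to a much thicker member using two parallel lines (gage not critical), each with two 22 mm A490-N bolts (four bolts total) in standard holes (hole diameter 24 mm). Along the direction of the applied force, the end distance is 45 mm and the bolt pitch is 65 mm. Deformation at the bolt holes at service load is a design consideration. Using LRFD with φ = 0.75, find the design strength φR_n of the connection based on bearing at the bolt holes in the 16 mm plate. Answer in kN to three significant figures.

Per bolt r_n = 1.2 l_c t F_u ≤ 2.4 d t F_u; upper limit = 2.4 × 22 × 16 × 450 / 1000 = 380.2 kN.
Edge bolt: l_c = 45 − 24/2 = 33 mm → 1.2 × 33 × 16 × 450 / 1000 = 285.1 → r_n = 285.1 kN.
Interior bolts: l_c = 65 − 24 = 41 mm → 1.2 × 41 × 16 × 450 / 1000 = 354.2 → r_n = 354.2 kN.
R_n = 2 × 285.1 + 2 × 354.2 = 1279 kN.
Design strength φR_n = 0.75 × 1279 = 959 kN.

959 kN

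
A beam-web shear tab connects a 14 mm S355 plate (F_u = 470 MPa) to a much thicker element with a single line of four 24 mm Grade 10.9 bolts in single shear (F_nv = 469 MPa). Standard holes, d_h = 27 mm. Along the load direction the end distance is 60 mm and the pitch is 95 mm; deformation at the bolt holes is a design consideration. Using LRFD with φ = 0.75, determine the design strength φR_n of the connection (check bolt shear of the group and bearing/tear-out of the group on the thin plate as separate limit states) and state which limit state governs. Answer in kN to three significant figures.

637 kN (bolt shear governs)

Bolt shear: A_b = π·24²/4 = 452.4 mm²; R_n = 469 × 452.4 × 4 × 1 / 1000 = 848.7 kN → 0.75 × 848.7 = 637 kN.
Bearing (1.2 l_c t F_u ≤ 2.4 d t F_u): upper limit = 2.4·24·14·470 / 1000 = 379 kN.
  Edge l_c = 60 − 27/2 = 46.5 → r_n = 367.2 kN; interior l_c = 95 − 27 = 68 → r_n = 379 kN.
  R_n,bearing = 1·367.2 + 3·379 = 1504 kN → 0.75 × 1504 = 1130 kN.
Bolt shear governs: 637 kN.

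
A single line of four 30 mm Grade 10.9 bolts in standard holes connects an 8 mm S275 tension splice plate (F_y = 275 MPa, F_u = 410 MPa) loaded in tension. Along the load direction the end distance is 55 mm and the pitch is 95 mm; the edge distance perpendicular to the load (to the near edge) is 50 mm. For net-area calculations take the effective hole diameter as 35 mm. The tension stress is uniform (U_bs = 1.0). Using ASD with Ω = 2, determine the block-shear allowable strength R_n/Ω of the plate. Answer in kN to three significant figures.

267 kN

Shear plane L_v = 55 + 3·95 = 340 mm; A_gv = 340 × 8 = 2720 mm².
A_nv = (340 − 3.5·35) × 8 = 1740 mm².
A_nt = (50 − 0.5·35) × 8 = 260 mm².
0.6 F_u A_nv = 428 kN; 0.6 F_y A_gv = 448.8 kN → shear rupture governs the shear term.
R_n = 428 + 1.0 × 410 × 260 / 1000 = 534.6 kN.
Allowable strength R_n/Ω = 534.6 / 2 = 267 kN.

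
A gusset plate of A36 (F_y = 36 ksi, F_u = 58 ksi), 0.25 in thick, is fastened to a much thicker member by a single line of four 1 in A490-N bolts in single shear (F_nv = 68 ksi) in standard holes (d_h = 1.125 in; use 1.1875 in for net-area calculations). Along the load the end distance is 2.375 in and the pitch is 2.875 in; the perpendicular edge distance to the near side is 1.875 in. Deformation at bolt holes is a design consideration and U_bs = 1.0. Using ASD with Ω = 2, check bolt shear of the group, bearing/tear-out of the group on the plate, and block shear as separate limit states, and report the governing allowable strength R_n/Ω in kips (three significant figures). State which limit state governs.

39 kips (block shear governs)

Bolt shear: A_b = π·1²/4 = 0.7854 in²; R_n = 68 × 0.7854 × 4 × 1 = 213.6 kips → 213.6 / 2 = 107 kips.
Bearing: edge l_c = 1.812, r_n = 31.54 kips; interior l_c = 1.75, r_n = 30.45 kips; R_n = 31.54 + 3·30.45 = 122.9 kips → 61.4 kips.
Block shear: A_gv = 2.75, A_nv = 1.711, A_nt = 0.3203 in²; R_n = min(0.6F_uA_nv, 0.6F_yA_gv) + U_bs·F_u·A_nt = 77.98 kips → 39 kips.
Block shear governs: 39 kips.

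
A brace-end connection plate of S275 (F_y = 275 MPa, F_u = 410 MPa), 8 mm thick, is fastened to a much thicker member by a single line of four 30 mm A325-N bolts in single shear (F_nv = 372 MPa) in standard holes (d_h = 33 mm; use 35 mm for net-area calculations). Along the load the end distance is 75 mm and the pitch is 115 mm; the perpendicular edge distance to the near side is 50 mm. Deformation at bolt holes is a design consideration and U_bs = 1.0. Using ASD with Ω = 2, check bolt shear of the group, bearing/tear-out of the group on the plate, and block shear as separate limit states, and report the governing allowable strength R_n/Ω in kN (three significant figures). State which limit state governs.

330 kN (block shear governs)

Bolt shear: A_b = π·30²/4 = 706.9 mm²; R_n = 372 × 706.9 × 4 × 1 / 1000 = 1052 kN → 1052 / 2 = 526 kN.
Bearing: edge l_c = 58.5, r_n = 230.3 kN; interior l_c = 82, r_n = 236.2 kN; R_n = 230.3 + 3·236.2 = 938.7 kN → 469 kN.
Block shear: A_gv = 3360, A_nv = 2380, A_nt = 260 mm²; R_n = min(0.6F_uA_nv, 0.6F_yA_gv) + U_bs·F_u·A_nt = 661 kN → 330 kN.
Block shear governs: 330 kN.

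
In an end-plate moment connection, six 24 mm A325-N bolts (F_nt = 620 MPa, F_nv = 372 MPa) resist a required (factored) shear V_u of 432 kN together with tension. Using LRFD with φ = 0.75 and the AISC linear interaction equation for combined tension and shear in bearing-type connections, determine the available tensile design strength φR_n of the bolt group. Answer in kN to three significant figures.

921 kN

A_b = π·24²/4 = 452.4 mm²; f_rv = 432 × 1000 / (6 × 452.4) = 159.2 MPa.
F'_nt = 1.3 F_nt − (F_nt / φF_nv) f_rv = 1.3·620 − (620/(0.75·372))·159.2 = 452.3 MPa, capped at F_nt → F'_nt = 452.3 MPa.
R_n = F'_nt · A_b · n = 452.3 × 452.4 × 6 / 1000 = 1228 kN.
Design strength φR_n = 0.75 × 1228 = 921 kN.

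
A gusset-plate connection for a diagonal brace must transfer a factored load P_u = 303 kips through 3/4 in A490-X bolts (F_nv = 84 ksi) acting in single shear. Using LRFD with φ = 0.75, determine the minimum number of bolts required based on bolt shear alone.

11 bolts

A_b = π·0.75²/4 = 0.4418 in².
Per-bolt design strength φR_n = 0.75 × 84 × 0.4418 × 1 = 27.83 kips.
n ≥ 303 / 27.83 = 10.89 → use 11 bolts.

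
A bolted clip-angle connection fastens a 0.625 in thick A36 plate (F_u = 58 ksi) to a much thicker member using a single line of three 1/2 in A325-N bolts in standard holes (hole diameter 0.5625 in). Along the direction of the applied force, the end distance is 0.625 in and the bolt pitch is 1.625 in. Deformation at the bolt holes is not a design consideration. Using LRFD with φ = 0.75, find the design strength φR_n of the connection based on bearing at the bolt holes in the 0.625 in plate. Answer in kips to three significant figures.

Per bolt r_n = 1.5 l_c t F_u ≤ 3.0 d t F_u; upper limit = 3.0 × 0.5 × 0.625 × 58 = 54.38 kips.
Edge bolt: l_c = 0.625 − 0.5625/2 = 0.3438 in → 1.5 × 0.3438 × 0.625 × 58 = 18.69 → r_n = 18.69 kips.
Interior bolts: l_c = 1.625 − 0.5625 = 1.062 in → 1.5 × 1.062 × 0.625 × 58 = 57.77 → r_n = 54.38 kips.
R_n = 1 × 18.69 + 2 × 54.38 = 127.4 kips.
Design strength φR_n = 0.75 × 127.4 = 95.6 kips.

95.6 kips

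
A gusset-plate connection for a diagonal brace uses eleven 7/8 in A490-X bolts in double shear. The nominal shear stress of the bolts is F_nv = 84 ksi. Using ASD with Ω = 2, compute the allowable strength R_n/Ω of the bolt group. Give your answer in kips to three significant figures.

A_b = π × 0.875² / 4 = 0.6013 in².
R_n = F_nv · A_b · n · n_s = 84 × 0.6013 × 11 × 2 = 1111 kips.
Allowable strength R_n/Ω = 1111 / 2 = 556 kips.

556 kips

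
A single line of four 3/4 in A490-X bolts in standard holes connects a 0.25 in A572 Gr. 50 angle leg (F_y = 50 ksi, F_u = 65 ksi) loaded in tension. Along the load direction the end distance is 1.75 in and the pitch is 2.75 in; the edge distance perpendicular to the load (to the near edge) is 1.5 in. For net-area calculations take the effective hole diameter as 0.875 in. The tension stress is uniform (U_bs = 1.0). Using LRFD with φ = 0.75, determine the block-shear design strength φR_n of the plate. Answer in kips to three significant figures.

Shear plane L_v = 1.75 + 3·2.75 = 10 in; A_gv = 10 × 0.25 = 2.5 in².
A_nv = (10 − 3.5·0.875) × 0.25 = 1.734 in².
A_nt = (1.5 − 0.5·0.875) × 0.25 = 0.2656 in².
0.6 F_u A_nv = 67.64 kips; 0.6 F_y A_gv = 75 kips → shear rupture governs the shear term.
R_n = 67.64 + 1.0 × 65 × 0.2656 = 84.91 kips.
Design strength φR_n = 0.75 × 84.91 = 63.7 kips.

63.7 kips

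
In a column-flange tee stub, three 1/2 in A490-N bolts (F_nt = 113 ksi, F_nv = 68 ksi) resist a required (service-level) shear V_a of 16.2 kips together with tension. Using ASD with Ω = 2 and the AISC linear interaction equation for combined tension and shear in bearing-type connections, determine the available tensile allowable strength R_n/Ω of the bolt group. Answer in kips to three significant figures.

A_b = π·0.5²/4 = 0.1963 in²; f_rv = 16.2 / (3 × 0.1963) = 27.5 ksi.
F'_nt = 1.3 F_nt − (Ω F_nt / F_nv) f_rv = 1.3·113 − (2·113/68)·27.5 = 55.5 ksi, capped at F_nt → F'_nt = 55.5 ksi.
R_n = F'_nt · A_b · n = 55.5 × 0.1963 × 3 = 32.69 kips.
Allowable strength R_n/Ω = 32.69 / 2 = 16.3 kips.

16.3 kips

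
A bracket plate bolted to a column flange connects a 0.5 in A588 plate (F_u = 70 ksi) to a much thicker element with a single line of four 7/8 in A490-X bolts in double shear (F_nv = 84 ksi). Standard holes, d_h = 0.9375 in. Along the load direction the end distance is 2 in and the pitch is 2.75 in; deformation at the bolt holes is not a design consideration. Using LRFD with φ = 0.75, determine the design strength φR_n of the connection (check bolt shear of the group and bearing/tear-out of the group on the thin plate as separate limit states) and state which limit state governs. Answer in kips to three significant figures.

267 kips (bearing governs)

Bolt shear: A_b = π·0.875²/4 = 0.6013 in²; R_n = 84 × 0.6013 × 4 × 2 = 404.1 kips → 0.75 × 404.1 = 303 kips.
Bearing (1.5 l_c t F_u ≤ 3.0 d t F_u): upper limit = 3.0·0.875·0.5·70 = 91.88 kips.
  Edge l_c = 2 − 0.9375/2 = 1.531 → r_n = 80.39 kips; interior l_c = 2.75 − 0.9375 = 1.812 → r_n = 91.88 kips.
  R_n,bearing = 1·80.39 + 3·91.88 = 356 kips → 0.75 × 356 = 267 kips.
Bearing governs: 267 kips.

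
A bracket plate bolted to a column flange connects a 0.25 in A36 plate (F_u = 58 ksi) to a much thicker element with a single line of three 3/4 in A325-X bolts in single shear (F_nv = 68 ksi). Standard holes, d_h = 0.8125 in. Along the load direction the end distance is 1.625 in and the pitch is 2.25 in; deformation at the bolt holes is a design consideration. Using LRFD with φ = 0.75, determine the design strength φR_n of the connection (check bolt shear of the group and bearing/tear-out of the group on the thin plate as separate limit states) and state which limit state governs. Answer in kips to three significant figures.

Bolt shear: A_b = π·0.75²/4 = 0.4418 in²; R_n = 68 × 0.4418 × 3 × 1 = 90.12 kips → 0.75 × 90.12 = 67.6 kips.
Bearing (1.2 l_c t F_u ≤ 2.4 d t F_u): upper limit = 2.4·0.75·0.25·58 = 26.1 kips.
  Edge l_c = 1.625 − 0.8125/2 = 1.219 → r_n = 21.21 kips; interior l_c = 2.25 − 0.8125 = 1.438 → r_n = 25.01 kips.
  R_n,bearing = 1·21.21 + 2·25.01 = 71.23 kips → 0.75 × 71.23 = 53.4 kips.
Bearing governs: 53.4 kips.

53.4 kips (bearing governs)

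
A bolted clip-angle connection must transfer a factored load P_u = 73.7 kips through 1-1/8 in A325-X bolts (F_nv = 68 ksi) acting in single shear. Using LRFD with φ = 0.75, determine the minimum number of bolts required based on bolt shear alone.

A_b = π·1.125²/4 = 0.994 in².
Per-bolt design strength φR_n = 0.75 × 68 × 0.994 × 1 = 50.69 kips.
n ≥ 73.7 / 50.69 = 1.454 → use 2 bolts.

2 bolts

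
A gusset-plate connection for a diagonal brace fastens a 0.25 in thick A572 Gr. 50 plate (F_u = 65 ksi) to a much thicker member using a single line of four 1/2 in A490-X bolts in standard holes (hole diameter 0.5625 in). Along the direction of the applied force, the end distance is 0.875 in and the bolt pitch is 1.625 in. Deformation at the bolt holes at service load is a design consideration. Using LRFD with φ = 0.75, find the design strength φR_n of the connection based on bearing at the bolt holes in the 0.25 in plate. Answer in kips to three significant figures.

52.6 kips

Per bolt r_n = 1.2 l_c t F_u ≤ 2.4 d t F_u; upper limit = 2.4 × 0.5 × 0.25 × 65 = 19.5 kips.
Edge bolt: l_c = 0.875 − 0.5625/2 = 0.5938 in → 1.2 × 0.5938 × 0.25 × 65 = 11.58 → r_n = 11.58 kips.
Interior bolts: l_c = 1.625 − 0.5625 = 1.062 in → 1.2 × 1.062 × 0.25 × 65 = 20.72 → r_n = 19.5 kips.
R_n = 1 × 11.58 + 3 × 19.5 = 70.08 kips.
Design strength φR_n = 0.75 × 70.08 = 52.6 kips.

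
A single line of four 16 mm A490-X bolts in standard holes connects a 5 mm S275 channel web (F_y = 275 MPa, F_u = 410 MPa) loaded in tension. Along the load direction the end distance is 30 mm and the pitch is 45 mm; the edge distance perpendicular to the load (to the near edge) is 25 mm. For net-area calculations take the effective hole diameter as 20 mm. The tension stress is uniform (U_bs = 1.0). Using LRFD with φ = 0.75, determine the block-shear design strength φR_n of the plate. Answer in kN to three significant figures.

111 kN

Shear plane L_v = 30 + 3·45 = 165 mm; A_gv = 165 × 5 = 825 mm².
A_nv = (165 − 3.5·20) × 5 = 475 mm².
A_nt = (25 − 0.5·20) × 5 = 75 mm².
0.6 F_u A_nv = 116.9 kN; 0.6 F_y A_gv = 136.1 kN → shear rupture governs the shear term.
R_n = 116.9 + 1.0 × 410 × 75 / 1000 = 147.6 kN.
Design strength φR_n = 0.75 × 147.6 = 111 kN.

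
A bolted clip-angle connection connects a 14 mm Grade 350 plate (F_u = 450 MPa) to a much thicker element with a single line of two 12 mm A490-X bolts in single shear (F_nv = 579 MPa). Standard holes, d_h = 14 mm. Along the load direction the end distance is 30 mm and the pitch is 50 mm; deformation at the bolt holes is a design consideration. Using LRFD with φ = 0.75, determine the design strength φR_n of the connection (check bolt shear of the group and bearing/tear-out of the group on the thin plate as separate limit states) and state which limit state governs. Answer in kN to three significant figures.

Bolt shear: A_b = π·12²/4 = 113.1 mm²; R_n = 579 × 113.1 × 2 × 1 / 1000 = 131 kN → 0.75 × 131 = 98.2 kN.
Bearing (1.2 l_c t F_u ≤ 2.4 d t F_u): upper limit = 2.4·12·14·450 / 1000 = 181.4 kN.
  Edge l_c = 30 − 14/2 = 23 → r_n = 173.9 kN; interior l_c = 50 − 14 = 36 → r_n = 181.4 kN.
  R_n,bearing = 1·173.9 + 1·181.4 = 355.3 kN → 0.75 × 355.3 = 266 kN.
Bolt shear governs: 98.2 kN.

98.2 kN (bolt shear governs)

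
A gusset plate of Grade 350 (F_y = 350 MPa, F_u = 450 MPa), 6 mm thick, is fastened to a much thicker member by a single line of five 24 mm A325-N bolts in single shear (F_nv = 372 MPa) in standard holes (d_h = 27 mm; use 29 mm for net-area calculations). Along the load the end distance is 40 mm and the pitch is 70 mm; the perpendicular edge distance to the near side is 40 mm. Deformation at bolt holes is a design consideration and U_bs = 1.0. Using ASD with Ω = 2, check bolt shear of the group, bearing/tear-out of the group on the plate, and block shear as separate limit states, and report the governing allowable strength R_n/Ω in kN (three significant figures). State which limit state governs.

Bolt shear: A_b = π·24²/4 = 452.4 mm²; R_n = 372 × 452.4 × 5 × 1 / 1000 = 841.4 kN → 841.4 / 2 = 421 kN.
Bearing: edge l_c = 26.5, r_n = 85.86 kN; interior l_c = 43, r_n = 139.3 kN; R_n = 85.86 + 4·139.3 = 643.1 kN → 322 kN.
Block shear: A_gv = 1920, A_nv = 1137, A_nt = 153 mm²; R_n = min(0.6F_uA_nv, 0.6F_yA_gv) + U_bs·F_u·A_nt = 375.8 kN → 188 kN.
Block shear governs: 188 kN.

188 kN (block shear governs)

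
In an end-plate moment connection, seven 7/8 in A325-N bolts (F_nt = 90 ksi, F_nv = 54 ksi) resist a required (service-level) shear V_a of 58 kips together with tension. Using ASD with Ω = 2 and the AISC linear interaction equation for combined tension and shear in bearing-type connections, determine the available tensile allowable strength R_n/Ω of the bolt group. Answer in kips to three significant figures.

150 kips

A_b = π·0.875²/4 = 0.6013 in²; f_rv = 58 / (7 × 0.6013) = 13.78 ksi.
F'_nt = 1.3 F_nt − (Ω F_nt / F_nv) f_rv = 1.3·90 − (2·90/54)·13.78 = 71.07 ksi, capped at F_nt → F'_nt = 71.07 ksi.
R_n = F'_nt · A_b · n = 71.07 × 0.6013 × 7 = 299.1 kips.
Allowable strength R_n/Ω = 299.1 / 2 = 150 kips.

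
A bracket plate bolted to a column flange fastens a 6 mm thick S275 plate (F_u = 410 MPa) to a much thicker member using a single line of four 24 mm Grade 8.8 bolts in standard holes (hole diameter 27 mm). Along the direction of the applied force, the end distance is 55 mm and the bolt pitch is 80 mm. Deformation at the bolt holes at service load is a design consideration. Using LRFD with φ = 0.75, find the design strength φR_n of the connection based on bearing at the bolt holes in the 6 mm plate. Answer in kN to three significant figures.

Per bolt r_n = 1.2 l_c t F_u ≤ 2.4 d t F_u; upper limit = 2.4 × 24 × 6 × 410 / 1000 = 141.7 kN.
Edge bolt: l_c = 55 − 27/2 = 41.5 mm → 1.2 × 41.5 × 6 × 410 / 1000 = 122.5 → r_n = 122.5 kN.
Interior bolts: l_c = 80 − 27 = 53 mm → 1.2 × 53 × 6 × 410 / 1000 = 156.5 → r_n = 141.7 kN.
R_n = 1 × 122.5 + 3 × 141.7 = 547.6 kN.
Design strength φR_n = 0.75 × 547.6 = 411 kN.

411 kN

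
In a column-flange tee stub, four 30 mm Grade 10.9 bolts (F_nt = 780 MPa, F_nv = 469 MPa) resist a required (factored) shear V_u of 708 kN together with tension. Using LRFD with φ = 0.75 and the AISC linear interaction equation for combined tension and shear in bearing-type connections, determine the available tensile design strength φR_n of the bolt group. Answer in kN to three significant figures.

973 kN

A_b = π·30²/4 = 706.9 mm²; f_rv = 708 × 1000 / (4 × 706.9) = 250.4 MPa.
F'_nt = 1.3 F_nt − (F_nt / φF_nv) f_rv = 1.3·780 − (780/(0.75·469))·250.4 = 458.7 MPa, capped at F_nt → F'_nt = 458.7 MPa.
R_n = F'_nt · A_b · n = 458.7 × 706.9 × 4 / 1000 = 1297 kN.
Design strength φR_n = 0.75 × 1297 = 973 kN.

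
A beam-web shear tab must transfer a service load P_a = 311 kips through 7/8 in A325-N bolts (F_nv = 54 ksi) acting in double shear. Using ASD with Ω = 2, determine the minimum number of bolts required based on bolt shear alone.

10 bolts

A_b = π·0.875²/4 = 0.6013 in².
Per-bolt allowable strength R_n/Ω = 54 × 0.6013 × 2 / 2 = 32.47 kips.
n ≥ 311 / 32.47 = 9.578 → use 10 bolts.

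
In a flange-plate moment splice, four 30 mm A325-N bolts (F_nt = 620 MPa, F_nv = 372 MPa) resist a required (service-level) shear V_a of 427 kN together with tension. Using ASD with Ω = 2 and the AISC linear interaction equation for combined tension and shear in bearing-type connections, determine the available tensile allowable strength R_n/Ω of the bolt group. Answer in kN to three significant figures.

A_b = π·30²/4 = 706.9 mm²; f_rv = 427 × 1000 / (4 × 706.9) = 151 MPa.
F'_nt = 1.3 F_nt − (Ω F_nt / F_nv) f_rv = 1.3·620 − (2·620/372)·151 = 302.6 MPa, capped at F_nt → F'_nt = 302.6 MPa.
R_n = F'_nt · A_b · n = 302.6 × 706.9 × 4 / 1000 = 855.6 kN.
Allowable strength R_n/Ω = 855.6 / 2 = 428 kN.

428 kN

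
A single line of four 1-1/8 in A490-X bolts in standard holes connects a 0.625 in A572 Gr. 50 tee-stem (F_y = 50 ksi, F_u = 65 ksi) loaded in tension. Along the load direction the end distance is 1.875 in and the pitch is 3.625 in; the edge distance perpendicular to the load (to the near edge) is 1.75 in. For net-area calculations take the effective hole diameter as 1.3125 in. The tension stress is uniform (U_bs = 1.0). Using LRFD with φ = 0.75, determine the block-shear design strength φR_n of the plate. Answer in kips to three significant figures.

Shear plane L_v = 1.875 + 3·3.625 = 12.75 in; A_gv = 12.75 × 0.625 = 7.969 in².
A_nv = (12.75 − 3.5·1.3125) × 0.625 = 5.098 in².
A_nt = (1.75 − 0.5·1.3125) × 0.625 = 0.6836 in².
0.6 F_u A_nv = 198.8 kips; 0.6 F_y A_gv = 239.1 kips → shear rupture governs the shear term.
R_n = 198.8 + 1.0 × 65 × 0.6836 = 243.2 kips.
Design strength φR_n = 0.75 × 243.2 = 182 kips.

182 kips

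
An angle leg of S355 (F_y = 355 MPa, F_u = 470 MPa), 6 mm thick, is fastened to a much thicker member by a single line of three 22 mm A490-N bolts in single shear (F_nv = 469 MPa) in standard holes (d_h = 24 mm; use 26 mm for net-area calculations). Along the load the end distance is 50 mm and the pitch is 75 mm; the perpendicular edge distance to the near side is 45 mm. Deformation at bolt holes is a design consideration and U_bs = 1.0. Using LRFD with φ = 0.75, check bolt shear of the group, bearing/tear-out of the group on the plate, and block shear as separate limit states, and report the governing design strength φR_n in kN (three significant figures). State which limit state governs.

239 kN (block shear governs)

Bolt shear: A_b = π·22²/4 = 380.1 mm²; R_n = 469 × 380.1 × 3 × 1 / 1000 = 534.8 kN → 0.75 × 534.8 = 401 kN.
Bearing: edge l_c = 38, r_n = 128.6 kN; interior l_c = 51, r_n = 148.9 kN; R_n = 128.6 + 2·148.9 = 426.4 kN → 320 kN.
Block shear: A_gv = 1200, A_nv = 810, A_nt = 192 mm²; R_n = min(0.6F_uA_nv, 0.6F_yA_gv) + U_bs·F_u·A_nt = 318.7 kN → 239 kN.
Block shear governs: 239 kN.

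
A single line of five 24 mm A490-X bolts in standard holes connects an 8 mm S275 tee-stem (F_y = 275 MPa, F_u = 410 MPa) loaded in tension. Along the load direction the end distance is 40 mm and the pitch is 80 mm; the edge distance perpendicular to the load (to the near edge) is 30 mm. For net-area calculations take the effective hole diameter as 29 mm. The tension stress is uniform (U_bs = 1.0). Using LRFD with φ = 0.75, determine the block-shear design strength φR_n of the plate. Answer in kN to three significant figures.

377 kN

Shear plane L_v = 40 + 4·80 = 360 mm; A_gv = 360 × 8 = 2880 mm².
A_nv = (360 − 4.5·29) × 8 = 1836 mm².
A_nt = (30 − 0.5·29) × 8 = 124 mm².
0.6 F_u A_nv = 451.7 kN; 0.6 F_y A_gv = 475.2 kN → shear rupture governs the shear term.
R_n = 451.7 + 1.0 × 410 × 124 / 1000 = 502.5 kN.
Design strength φR_n = 0.75 × 502.5 = 377 kN.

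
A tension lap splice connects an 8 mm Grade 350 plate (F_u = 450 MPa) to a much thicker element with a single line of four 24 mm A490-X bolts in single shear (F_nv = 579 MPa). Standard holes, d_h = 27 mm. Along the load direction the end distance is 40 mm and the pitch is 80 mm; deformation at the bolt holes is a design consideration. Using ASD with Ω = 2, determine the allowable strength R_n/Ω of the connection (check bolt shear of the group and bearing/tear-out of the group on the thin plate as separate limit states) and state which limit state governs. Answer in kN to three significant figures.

368 kN (bearing governs)

Bolt shear: A_b = π·24²/4 = 452.4 mm²; R_n = 579 × 452.4 × 4 × 1 / 1000 = 1048 kN → 1048 / 2 = 524 kN.
Bearing (1.2 l_c t F_u ≤ 2.4 d t F_u): upper limit = 2.4·24·8·450 / 1000 = 207.4 kN.
  Edge l_c = 40 − 27/2 = 26.5 → r_n = 114.5 kN; interior l_c = 80 − 27 = 53 → r_n = 207.4 kN.
  R_n,bearing = 1·114.5 + 3·207.4 = 736.6 kN → 736.6 / 2 = 368 kN.
Bearing governs: 368 kN.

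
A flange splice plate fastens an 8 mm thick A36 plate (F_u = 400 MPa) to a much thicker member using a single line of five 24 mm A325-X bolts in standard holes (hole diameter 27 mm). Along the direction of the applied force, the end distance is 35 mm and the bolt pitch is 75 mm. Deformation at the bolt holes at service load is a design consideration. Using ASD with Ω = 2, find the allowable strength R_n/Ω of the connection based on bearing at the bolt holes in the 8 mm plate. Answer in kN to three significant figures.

Per bolt r_n = 1.2 l_c t F_u ≤ 2.4 d t F_u; upper limit = 2.4 × 24 × 8 × 400 / 1000 = 184.3 kN.
Edge bolt: l_c = 35 − 27/2 = 21.5 mm → 1.2 × 21.5 × 8 × 400 / 1000 = 82.56 → r_n = 82.56 kN.
Interior bolts: l_c = 75 − 27 = 48 mm → 1.2 × 48 × 8 × 400 / 1000 = 184.3 → r_n = 184.3 kN.
R_n = 1 × 82.56 + 4 × 184.3 = 819.8 kN.
Allowable strength R_n/Ω = 819.8 / 2 = 410 kN.

410 kN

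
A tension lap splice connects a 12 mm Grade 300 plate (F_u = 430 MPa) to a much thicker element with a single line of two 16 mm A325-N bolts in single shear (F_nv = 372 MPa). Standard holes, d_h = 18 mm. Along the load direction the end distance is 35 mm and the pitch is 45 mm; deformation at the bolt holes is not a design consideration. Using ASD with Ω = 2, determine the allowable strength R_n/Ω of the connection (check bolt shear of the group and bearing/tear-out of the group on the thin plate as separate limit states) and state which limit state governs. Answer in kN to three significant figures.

Bolt shear: A_b = π·16²/4 = 201.1 mm²; R_n = 372 × 201.1 × 2 × 1 / 1000 = 149.6 kN → 149.6 / 2 = 74.8 kN.
Bearing (1.5 l_c t F_u ≤ 3.0 d t F_u): upper limit = 3.0·16·12·430 / 1000 = 247.7 kN.
  Edge l_c = 35 − 18/2 = 26 → r_n = 201.2 kN; interior l_c = 45 − 18 = 27 → r_n = 209 kN.
  R_n,bearing = 1·201.2 + 1·209 = 410.2 kN → 410.2 / 2 = 205 kN.
Bolt shear governs: 74.8 kN.

74.8 kN (bolt shear governs)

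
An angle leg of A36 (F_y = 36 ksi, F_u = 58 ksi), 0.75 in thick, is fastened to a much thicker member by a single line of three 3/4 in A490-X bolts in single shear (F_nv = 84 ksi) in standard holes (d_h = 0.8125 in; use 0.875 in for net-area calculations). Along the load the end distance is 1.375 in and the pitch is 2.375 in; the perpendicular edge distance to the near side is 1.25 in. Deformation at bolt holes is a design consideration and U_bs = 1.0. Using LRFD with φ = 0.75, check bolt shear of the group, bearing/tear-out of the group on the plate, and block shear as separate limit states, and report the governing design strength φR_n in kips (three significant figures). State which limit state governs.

83.5 kips (bolt shear governs)

Bolt shear: A_b = π·0.75²/4 = 0.4418 in²; R_n = 84 × 0.4418 × 3 × 1 = 111.3 kips → 0.75 × 111.3 = 83.5 kips.
Bearing: edge l_c = 0.9688, r_n = 50.57 kips; interior l_c = 1.562, r_n = 78.3 kips; R_n = 50.57 + 2·78.3 = 207.2 kips → 155 kips.
Block shear: A_gv = 4.594, A_nv = 2.953, A_nt = 0.6094 in²; R_n = min(0.6F_uA_nv, 0.6F_yA_gv) + U_bs·F_u·A_nt = 134.6 kips → 101 kips.
Bolt shear governs: 83.5 kips.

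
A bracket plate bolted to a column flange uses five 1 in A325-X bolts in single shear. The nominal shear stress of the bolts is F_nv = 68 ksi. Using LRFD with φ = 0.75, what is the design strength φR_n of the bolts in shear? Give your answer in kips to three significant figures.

A_b = π × 1² / 4 = 0.7854 in².
R_n = F_nv · A_b · n · n_s = 68 × 0.7854 × 5 × 1 = 267 kips.
Design strength φR_n = 0.75 × 267 = 200 kips.

200 kips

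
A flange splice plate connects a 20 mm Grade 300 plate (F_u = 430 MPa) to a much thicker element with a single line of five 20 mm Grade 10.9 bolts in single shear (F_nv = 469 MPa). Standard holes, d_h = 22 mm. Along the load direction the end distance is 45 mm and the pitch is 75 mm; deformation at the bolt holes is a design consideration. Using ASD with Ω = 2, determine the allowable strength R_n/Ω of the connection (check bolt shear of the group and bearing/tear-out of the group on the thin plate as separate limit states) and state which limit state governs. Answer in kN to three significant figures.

Bolt shear: A_b = π·20²/4 = 314.2 mm²; R_n = 469 × 314.2 × 5 × 1 / 1000 = 736.7 kN → 736.7 / 2 = 368 kN.
Bearing (1.2 l_c t F_u ≤ 2.4 d t F_u): upper limit = 2.4·20·20·430 / 1000 = 412.8 kN.
  Edge l_c = 45 − 22/2 = 34 → r_n = 350.9 kN; interior l_c = 75 − 22 = 53 → r_n = 412.8 kN.
  R_n,bearing = 1·350.9 + 4·412.8 = 2002 kN → 2002 / 2 = 1000 kN.
Bolt shear governs: 368 kN.

368 kN (bolt shear governs)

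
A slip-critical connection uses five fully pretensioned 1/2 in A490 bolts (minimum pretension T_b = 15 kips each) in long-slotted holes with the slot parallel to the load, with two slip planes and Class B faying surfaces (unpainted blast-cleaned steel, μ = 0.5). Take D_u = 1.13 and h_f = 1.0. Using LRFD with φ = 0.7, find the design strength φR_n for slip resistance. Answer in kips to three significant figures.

R_n = μ · D_u · h_f · T_b · n_s · n_b = 0.5 × 1.13 × 1.0 × 15 × 2 × 5 = 84.75 kips.
Design strength φR_n = 0.7 × 84.75 = 59.3 kips.

59.3 kips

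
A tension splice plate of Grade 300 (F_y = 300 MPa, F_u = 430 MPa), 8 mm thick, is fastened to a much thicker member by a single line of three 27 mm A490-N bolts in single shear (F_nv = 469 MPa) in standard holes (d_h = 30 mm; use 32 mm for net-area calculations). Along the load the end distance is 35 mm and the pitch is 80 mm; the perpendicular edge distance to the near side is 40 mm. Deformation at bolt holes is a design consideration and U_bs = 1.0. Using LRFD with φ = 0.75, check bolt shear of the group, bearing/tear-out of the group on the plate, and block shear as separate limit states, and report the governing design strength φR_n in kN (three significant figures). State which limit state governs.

240 kN (block shear governs)

Bolt shear: A_b = π·27²/4 = 572.6 mm²; R_n = 469 × 572.6 × 3 × 1 / 1000 = 805.6 kN → 0.75 × 805.6 = 604 kN.
Bearing: edge l_c = 20, r_n = 82.56 kN; interior l_c = 50, r_n = 206.4 kN; R_n = 82.56 + 2·206.4 = 495.4 kN → 372 kN.
Block shear: A_gv = 1560, A_nv = 920, A_nt = 192 mm²; R_n = min(0.6F_uA_nv, 0.6F_yA_gv) + U_bs·F_u·A_nt = 319.9 kN → 240 kN.
Block shear governs: 240 kN.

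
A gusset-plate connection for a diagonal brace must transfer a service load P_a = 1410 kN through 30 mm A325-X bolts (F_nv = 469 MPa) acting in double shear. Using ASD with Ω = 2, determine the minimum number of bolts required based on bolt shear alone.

5 bolts

A_b = π·30²/4 = 706.9 mm².
Per-bolt allowable strength R_n/Ω = 469 × 706.9 × 2 / 1000 / 2 = 331.5 kN.
n ≥ 1410 / 331.5 = 4.253 → use 5 bolts.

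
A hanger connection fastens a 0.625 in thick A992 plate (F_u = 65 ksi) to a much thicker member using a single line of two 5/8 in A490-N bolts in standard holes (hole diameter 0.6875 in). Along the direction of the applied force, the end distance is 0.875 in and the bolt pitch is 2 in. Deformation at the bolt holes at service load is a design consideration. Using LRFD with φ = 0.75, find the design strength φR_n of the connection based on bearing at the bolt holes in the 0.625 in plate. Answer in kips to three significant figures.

Per bolt r_n = 1.2 l_c t F_u ≤ 2.4 d t F_u; upper limit = 2.4 × 0.625 × 0.625 × 65 = 60.94 kips.
Edge bolt: l_c = 0.875 − 0.6875/2 = 0.5312 in → 1.2 × 0.5312 × 0.625 × 65 = 25.9 → r_n = 25.9 kips.
Interior bolts: l_c = 2 − 0.6875 = 1.312 in → 1.2 × 1.312 × 0.625 × 65 = 63.98 → r_n = 60.94 kips.
R_n = 1 × 25.9 + 1 × 60.94 = 86.84 kips.
Design strength φR_n = 0.75 × 86.84 = 65.1 kips.

65.1 kips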